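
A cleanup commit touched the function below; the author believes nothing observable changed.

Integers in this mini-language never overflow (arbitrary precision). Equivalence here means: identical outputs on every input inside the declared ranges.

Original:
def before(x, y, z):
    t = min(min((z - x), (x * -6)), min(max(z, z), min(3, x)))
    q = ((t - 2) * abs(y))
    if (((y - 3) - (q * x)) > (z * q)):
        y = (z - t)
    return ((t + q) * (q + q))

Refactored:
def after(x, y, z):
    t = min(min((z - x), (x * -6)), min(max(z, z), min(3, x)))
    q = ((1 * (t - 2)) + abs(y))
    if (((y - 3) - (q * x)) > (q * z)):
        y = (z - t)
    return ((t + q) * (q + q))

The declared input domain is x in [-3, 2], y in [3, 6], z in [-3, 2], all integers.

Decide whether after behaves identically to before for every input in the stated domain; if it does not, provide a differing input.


There is a counterexample at x=-3, y=3, z=-3: 540 on one side, 20 on the other.
before: t=-3, then q=-15, then (((y - 3) - (q * x)) > (z * q)) is false, then returns 540
after: t=-3, then q=-2, then (((y - 3) - (q * x)) > (q * z)) is false, then returns 20
verdict: not equivalent; witness: x=-3, y=3, z=-3


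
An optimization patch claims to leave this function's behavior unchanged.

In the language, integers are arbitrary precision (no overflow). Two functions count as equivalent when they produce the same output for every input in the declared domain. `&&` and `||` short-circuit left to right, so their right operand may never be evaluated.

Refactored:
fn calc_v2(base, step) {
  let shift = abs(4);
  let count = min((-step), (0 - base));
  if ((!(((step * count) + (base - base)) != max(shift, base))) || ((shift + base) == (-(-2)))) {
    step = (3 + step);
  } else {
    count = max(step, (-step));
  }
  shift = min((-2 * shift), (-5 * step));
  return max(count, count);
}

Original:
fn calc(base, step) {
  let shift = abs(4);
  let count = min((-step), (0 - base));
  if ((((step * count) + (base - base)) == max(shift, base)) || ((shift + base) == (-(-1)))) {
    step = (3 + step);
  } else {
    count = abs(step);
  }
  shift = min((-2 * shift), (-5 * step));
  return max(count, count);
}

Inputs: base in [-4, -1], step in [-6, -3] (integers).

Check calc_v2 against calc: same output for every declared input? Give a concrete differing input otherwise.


Evaluate both at base=-3, step=-6.
calc: shift := 4 | count := 3 | ((((step * count) + (base - base)) == max(shift, base)) || ((shift + base) == (-(-1)))): true | step := -3 | shift := -8 | result 3
calc_v2: shift := 4 | count := 3 | ((!(((step * count) + (base - base)) != max(shift, base))) || ((shift + base) == (-(-2)))): false | count := 6 | shift := -8 | result 6
3 != 6, so the rewrite changes behavior.
verdict: not equivalent; witness: base=-3, step=-6


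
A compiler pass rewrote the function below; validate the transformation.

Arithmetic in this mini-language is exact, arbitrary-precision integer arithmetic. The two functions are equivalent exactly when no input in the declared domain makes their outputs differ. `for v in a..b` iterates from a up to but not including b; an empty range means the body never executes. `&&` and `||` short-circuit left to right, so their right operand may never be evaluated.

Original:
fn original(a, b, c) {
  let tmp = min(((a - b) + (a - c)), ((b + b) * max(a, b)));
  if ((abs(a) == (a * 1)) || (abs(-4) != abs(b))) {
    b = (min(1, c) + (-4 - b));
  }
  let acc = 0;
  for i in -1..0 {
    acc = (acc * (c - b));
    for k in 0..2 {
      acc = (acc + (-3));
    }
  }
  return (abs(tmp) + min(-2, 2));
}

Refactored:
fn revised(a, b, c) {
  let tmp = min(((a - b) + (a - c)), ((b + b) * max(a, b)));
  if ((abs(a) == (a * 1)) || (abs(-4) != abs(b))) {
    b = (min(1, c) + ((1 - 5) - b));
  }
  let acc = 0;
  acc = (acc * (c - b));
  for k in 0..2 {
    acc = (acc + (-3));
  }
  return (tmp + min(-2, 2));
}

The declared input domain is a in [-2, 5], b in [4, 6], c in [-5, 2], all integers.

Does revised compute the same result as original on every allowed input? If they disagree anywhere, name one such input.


a=-2, b=4, c=-5 yields 1 from original but -5 from revised.
verdict: not equivalent; witness: a=-2, b=4, c=-5


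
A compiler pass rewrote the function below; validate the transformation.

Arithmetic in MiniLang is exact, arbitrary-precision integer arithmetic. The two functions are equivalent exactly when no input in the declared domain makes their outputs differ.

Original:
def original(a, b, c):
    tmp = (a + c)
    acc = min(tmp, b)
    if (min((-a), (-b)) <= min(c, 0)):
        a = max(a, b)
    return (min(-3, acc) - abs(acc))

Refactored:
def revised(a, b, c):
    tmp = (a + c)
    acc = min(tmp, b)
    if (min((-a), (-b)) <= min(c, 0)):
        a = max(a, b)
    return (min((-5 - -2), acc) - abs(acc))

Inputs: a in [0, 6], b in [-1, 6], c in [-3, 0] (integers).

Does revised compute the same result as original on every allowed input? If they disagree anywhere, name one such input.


Side by side, the visible changes include: constant usage differs, arithmetic usage differs.
One worked example (a=1, b=-1, c=-3) — original: tmp becomes -2; next acc becomes -2; next (min((-a), (-b)) <= min(c, 0)) evaluates to false; next final value -5; revised: tmp becomes -2; next acc becomes -2; next (min((-a), (-b)) <= min(c, 0)) evaluates to false; next final value -5; agreement on -5.
Every one of the 224 inputs gives matching results.
verdict: equivalent


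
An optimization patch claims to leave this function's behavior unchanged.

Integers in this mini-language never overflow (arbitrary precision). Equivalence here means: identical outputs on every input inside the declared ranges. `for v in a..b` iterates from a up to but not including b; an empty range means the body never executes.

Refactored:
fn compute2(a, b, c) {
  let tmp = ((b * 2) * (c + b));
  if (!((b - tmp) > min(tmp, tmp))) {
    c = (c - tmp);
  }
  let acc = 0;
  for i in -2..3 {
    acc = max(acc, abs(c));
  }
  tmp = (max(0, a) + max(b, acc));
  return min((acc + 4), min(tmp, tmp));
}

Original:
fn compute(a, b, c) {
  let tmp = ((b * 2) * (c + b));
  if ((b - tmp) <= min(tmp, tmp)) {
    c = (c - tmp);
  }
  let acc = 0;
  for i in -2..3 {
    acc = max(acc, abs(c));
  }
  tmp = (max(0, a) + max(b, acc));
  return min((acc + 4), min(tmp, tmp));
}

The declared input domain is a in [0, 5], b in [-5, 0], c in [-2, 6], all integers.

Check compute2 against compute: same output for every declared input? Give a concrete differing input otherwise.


Comparing the listings, the differences include: boolean connective usage differs, comparison usage differs.
One worked example (a=2, b=-1, c=1) — compute: tmp = 0; ((b - tmp) <= min(tmp, tmp)) -> true; c = 1; acc = 0; [i=-2]; acc = 1; [i=-1]; acc = 1; [i=0]; acc = 1; [i=1]; acc = 1; [i=2]; acc = 1; tmp = 3; return 3; compute2: tmp = 0; (!((b - tmp) > min(tmp, tmp))) -> true; c = 1; acc = 0; [i=-2]; acc = 1; [i=-1]; acc = 1; [i=0]; acc = 1; [i=1]; acc = 1; [i=2]; acc = 1; tmp = 3; return 3; agreement on 3.
Across all 324 domain points the two functions coincide.
verdict: equivalent


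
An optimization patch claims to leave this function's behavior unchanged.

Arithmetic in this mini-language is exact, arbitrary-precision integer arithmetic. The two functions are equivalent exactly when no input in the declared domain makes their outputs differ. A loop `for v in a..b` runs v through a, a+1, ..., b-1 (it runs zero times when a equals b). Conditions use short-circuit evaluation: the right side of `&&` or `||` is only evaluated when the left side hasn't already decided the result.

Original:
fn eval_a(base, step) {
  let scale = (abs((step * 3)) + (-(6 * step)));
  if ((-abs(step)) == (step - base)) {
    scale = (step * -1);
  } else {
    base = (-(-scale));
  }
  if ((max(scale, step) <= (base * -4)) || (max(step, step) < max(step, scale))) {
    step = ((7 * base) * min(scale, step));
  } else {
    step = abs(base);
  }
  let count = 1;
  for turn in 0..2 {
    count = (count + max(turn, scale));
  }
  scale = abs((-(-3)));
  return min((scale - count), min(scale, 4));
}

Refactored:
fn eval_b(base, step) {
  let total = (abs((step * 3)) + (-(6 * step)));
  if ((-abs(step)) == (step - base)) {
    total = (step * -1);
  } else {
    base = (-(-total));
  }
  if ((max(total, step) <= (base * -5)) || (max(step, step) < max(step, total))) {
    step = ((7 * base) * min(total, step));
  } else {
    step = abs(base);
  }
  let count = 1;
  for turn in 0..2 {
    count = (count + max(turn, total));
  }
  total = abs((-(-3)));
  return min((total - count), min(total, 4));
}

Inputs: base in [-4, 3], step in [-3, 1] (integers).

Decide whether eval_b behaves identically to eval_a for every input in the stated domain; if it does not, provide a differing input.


Equivalent. The suspicious edit (`-4` became `-5`) never changes the result for any input inside the declared domain.
Sweeping the whole domain (40 inputs) finds no disagreement.
As a probe, take base=-1, step=-2: eval_a runs scale becomes 18; next ((-abs(step)) == (step - base)) evaluates to false; next base becomes 18; next ((max(scale, step) <= (base * -4)) || (max(step, step) < max(step, scale))) evaluates to true; next step becomes -252; next count becomes 1; next at turn=0:; next count becomes 19; next at turn=1:; next count becomes 37; next scale becomes 3; next final value -34; eval_b runs total becomes 18; next ((-abs(step)) == (step - base)) evaluates to false; next base becomes 18; next ((max(total, step) <= (base * -5)) || (max(step, step) < max(step, total))) evaluates to true; next step becomes -252; next count becomes 1; next at turn=0:; next count becomes 19; next at turn=1:; next count becomes 37; next total becomes 3; next final value -34; both end at -34.
verdict: equivalent


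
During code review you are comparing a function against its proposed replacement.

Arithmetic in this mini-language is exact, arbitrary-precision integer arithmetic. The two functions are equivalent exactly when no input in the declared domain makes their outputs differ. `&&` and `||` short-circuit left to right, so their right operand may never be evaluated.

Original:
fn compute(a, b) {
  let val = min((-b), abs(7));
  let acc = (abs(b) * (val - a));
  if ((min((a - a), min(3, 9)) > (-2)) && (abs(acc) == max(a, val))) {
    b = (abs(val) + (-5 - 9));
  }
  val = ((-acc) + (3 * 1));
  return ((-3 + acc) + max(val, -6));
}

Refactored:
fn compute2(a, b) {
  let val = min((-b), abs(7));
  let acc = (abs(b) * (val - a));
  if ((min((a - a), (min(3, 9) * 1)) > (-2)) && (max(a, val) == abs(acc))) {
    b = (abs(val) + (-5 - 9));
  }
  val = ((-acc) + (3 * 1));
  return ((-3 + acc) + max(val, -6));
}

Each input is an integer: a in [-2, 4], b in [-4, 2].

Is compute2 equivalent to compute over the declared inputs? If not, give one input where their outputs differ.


Comparing the listings, the differences include: arithmetic usage differs; also constant usage differs.
Spot check at a=0, b=-3 — compute: val := 3 | acc := 9 | ((min((a - a), min(3, 9)) > (-2)) && (abs(acc) == max(a, val))): false | val := -6 | result 0. compute2: val := 3 | acc := 9 | ((min((a - a), (min(3, 9) * 1)) > (-2)) && (max(a, val) == abs(acc))): false | val := -6 | result 0. Both give 0.
Every one of the 49 inputs gives matching results.
verdict: equivalent


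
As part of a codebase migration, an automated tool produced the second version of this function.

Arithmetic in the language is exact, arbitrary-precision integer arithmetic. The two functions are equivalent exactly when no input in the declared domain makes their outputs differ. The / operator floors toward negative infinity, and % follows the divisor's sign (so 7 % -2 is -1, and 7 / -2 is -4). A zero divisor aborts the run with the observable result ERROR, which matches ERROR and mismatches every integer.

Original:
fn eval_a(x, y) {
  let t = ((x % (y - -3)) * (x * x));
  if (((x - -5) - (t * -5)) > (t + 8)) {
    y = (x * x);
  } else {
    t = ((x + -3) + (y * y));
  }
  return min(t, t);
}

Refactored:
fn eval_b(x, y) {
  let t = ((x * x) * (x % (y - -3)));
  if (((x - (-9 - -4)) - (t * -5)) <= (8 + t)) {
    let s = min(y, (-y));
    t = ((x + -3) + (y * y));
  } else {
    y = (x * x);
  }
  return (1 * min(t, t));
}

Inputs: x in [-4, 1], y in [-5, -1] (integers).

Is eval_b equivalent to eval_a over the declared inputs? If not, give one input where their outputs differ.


Equivalent. One difference looks behavioral, but it never changes the outcome for any declared input.
Every one of the 30 inputs gives matching results.
Tracing x=1, y=-2: eval_a: t = 0; (((x - -5) - (t * -5)) > (t + 8)) -> false; t = 2; return 2 | eval_b: t = 0; (((x - (-9 - -4)) - (t * -5)) <= (8 + t)) -> true; s = -2; t = 2; return 2 — matching result 2.
verdict: equivalent


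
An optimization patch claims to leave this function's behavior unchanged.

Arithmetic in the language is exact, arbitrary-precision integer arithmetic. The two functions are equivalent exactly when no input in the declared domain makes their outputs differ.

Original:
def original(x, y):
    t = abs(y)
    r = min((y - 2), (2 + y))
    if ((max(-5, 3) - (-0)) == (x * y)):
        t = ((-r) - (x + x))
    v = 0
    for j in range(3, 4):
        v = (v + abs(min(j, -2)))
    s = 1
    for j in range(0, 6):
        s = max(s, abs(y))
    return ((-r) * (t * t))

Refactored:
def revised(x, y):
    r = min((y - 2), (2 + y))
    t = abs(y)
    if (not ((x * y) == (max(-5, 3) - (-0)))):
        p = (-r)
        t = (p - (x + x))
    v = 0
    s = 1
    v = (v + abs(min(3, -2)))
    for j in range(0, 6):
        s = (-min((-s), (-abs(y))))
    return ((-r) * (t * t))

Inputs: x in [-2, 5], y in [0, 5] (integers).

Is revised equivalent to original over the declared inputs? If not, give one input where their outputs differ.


Run the pair on x=-2, y=0.
original: t = 0; r = -2; ((max(-5, 3) - (-0)) == (x * y)) -> false; v = 0; [j=3]; v = 2; s = 1; [j=0]; s = 1; [j=1]; s = 1; [j=2]; s = 1; [j=3]; s = 1; [j=4]; s = 1; [j=5]; s = 1; return 0
revised: r = -2; t = 0; (not ((x * y) == (max(-5, 3) - (-0)))) -> true; p = 2; t = 6; v = 0; s = 1; v = 2; [j=0]; s = 1; [j=1]; s = 1; [j=2]; s = 1; [j=3]; s = 1; [j=4]; s = 1; [j=5]; s = 1; return 72
0 against 72: the behavior changed.
verdict: not equivalent; witness: x=-2, y=0


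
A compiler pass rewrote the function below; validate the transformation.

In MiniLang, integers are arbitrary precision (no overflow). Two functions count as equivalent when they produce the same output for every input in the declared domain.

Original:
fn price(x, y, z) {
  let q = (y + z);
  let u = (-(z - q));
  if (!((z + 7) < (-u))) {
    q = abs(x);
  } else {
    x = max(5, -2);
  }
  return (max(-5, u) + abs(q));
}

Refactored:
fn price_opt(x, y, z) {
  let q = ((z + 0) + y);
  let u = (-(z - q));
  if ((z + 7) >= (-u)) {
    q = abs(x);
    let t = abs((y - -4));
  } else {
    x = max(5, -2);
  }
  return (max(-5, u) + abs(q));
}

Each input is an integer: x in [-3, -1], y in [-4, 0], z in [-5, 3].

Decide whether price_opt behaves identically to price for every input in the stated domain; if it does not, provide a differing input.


The two versions differ — the changes include arithmetic usage differs, constant usage differs, comparison usage differs, local variable names differ, min/max/abs usage differs, boolean connective usage differs, statement counts differ.
Tracing x=-2, y=-1, z=1: price: q becomes 0; next u becomes -1; next (!((z + 7) < (-u))) evaluates to true; next q becomes 2; next final value 1 | price_opt: q becomes 0; next u becomes -1; next ((z + 7) >= (-u)) evaluates to true; next q becomes 2; next t becomes 3; next final value 1 — matching result 1.
An exhaustive pass over the 135 declared inputs shows identical outputs.
verdict: equivalent


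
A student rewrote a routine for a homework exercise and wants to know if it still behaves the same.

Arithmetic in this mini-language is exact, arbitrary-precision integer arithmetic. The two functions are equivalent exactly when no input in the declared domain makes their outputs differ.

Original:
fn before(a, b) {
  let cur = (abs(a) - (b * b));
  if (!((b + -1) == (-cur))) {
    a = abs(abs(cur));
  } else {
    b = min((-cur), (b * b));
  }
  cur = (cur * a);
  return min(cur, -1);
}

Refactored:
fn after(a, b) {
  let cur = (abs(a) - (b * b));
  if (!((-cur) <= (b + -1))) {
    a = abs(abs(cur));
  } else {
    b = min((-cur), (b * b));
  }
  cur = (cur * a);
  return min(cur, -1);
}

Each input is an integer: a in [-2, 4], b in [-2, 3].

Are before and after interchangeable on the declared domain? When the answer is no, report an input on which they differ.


Evaluate both at a=-2, b=0.
before: cur = 2; (!((b + -1) == (-cur))) -> true; a = 2; cur = 4; return -1
after: cur = 2; (!((-cur) <= (b + -1))) -> false; b = -2; cur = -4; return -4
-1 vs -4 — the two versions disagree here.
verdict: not equivalent; witness: a=-2, b=0


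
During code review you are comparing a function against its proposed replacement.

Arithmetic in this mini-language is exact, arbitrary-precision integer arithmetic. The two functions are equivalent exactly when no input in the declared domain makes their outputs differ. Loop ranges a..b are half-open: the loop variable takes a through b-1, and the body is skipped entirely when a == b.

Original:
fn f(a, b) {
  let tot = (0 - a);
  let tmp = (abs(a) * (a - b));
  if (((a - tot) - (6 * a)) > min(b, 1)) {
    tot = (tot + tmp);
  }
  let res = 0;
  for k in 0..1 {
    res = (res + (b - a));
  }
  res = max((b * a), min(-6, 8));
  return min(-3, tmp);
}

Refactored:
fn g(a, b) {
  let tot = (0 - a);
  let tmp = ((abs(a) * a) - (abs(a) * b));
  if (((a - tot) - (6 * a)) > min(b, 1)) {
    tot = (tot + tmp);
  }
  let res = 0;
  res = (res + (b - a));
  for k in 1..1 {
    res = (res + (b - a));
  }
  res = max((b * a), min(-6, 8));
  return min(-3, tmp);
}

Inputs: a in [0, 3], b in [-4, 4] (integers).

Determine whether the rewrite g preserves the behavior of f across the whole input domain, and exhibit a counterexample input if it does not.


Comparing the listings, the differences include: loop structure differs; and statement counts differ; and arithmetic usage differs; and min/max/abs usage differs.
As a probe, take a=2, b=-3: f runs tot becomes -2; next tmp becomes 10; next (((a - tot) - (6 * a)) > min(b, 1)) evaluates to false; next res becomes 0; next at k=0:; next res becomes -5; next res becomes -6; next final value -3; g runs tot becomes -2; next tmp becomes 10; next (((a - tot) - (6 * a)) > min(b, 1)) evaluates to false; next res becomes 0; next res becomes -5; next k never enters its loop body; next res becomes -6; next final value -3; both end at -3.
Sweeping the whole domain (36 inputs) finds no disagreement.
verdict: equivalent


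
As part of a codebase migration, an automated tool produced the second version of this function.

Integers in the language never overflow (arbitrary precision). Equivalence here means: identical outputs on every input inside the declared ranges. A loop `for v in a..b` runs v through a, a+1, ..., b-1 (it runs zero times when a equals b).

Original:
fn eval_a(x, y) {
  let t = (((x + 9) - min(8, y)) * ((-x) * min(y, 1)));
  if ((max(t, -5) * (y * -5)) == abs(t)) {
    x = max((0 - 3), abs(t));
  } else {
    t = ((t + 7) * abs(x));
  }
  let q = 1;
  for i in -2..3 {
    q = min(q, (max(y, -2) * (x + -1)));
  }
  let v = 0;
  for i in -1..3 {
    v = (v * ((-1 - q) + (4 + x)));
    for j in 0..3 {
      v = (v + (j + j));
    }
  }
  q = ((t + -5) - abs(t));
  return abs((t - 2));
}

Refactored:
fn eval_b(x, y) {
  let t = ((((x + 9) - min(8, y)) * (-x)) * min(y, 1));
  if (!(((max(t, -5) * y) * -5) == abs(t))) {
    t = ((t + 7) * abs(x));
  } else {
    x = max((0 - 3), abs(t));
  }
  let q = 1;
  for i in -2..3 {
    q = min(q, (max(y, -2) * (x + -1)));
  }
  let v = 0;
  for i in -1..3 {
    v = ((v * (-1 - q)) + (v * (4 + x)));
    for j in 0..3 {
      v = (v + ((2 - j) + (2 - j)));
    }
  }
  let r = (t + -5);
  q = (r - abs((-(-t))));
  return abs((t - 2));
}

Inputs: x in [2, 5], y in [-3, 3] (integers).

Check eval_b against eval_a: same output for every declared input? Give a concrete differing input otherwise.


This is a faithful refactor — constant usage differs, arithmetic usage differs, statement counts differ, local variable names differ, boolean connective usage differs, but the computed results match everywhere.
Spot check at x=2, y=2 — eval_a: t := -18 | ((max(t, -5) * (y * -5)) == abs(t)): false | t := -22 | q := 1 | iter i=-2: | q := 1 | iter i=-1: | q := 1 | iter i=0: | q := 1 | iter i=1: | q := 1 | iter i=2: | q := 1 | v := 0 | iter i=-1: | v := 0 | iter j=0: | v := 0 | iter j=1: | v := 2 | iter j=2: | v := 6 | iter i=0: | v := 24 | iter j=0: | v := 24 | iter j=1: | v := 26 | iter j=2: | v := 30 | iter i=1: | v := 120 | iter j=0: | v := 120 | iter j=1: | v := 122 | iter j=2: | v := 126 | iter i=2: | v := 504 | iter j=0: | v := 504 | iter j=1: | v := 506 | iter j=2: | v := 510 | q := -49 | result 24. eval_b: t := -18 | (!(((max(t, -5) * y) * -5) == abs(t))): true | t := -22 | q := 1 | iter i=-2: | q := 1 | iter i=-1: | q := 1 | iter i=0: | q := 1 | iter i=1: | q := 1 | iter i=2: | q := 1 | v := 0 | iter i=-1: | v := 0 | iter j=0: | v := 4 | iter j=1: | v := 6 | iter j=2: | v := 6 | iter i=0: | v := 24 | iter j=0: | v := 28 | iter j=1: | v := 30 | iter j=2: | v := 30 | iter i=1: | v := 120 | iter j=0: | v := 124 | iter j=1: | v := 126 | iter j=2: | v := 126 | iter i=2: | v := 504 | iter j=0: | v := 508 | iter j=1: | v := 510 | iter j=2: | v := 510 | r := -27 | q := -49 | result 24. Both give 24.
Across all 28 domain points the two functions coincide.
verdict: equivalent


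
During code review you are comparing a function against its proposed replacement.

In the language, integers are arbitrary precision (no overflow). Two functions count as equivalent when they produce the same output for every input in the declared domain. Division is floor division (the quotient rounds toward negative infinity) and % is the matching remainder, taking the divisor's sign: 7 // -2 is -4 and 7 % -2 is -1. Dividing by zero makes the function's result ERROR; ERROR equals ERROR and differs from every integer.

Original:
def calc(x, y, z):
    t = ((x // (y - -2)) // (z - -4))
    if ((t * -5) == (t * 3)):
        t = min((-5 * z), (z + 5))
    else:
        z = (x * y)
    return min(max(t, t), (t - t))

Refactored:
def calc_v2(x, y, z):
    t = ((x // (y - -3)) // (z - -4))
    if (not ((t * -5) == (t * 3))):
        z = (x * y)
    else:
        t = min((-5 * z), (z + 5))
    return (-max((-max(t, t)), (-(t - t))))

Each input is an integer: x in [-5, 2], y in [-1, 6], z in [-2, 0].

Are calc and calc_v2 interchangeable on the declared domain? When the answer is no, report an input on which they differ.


Input x=-5, y=-1, z=-2: -3 from calc versus -2 from calc_v2.
verdict: not equivalent; witness: x=-5, y=-1, z=-2


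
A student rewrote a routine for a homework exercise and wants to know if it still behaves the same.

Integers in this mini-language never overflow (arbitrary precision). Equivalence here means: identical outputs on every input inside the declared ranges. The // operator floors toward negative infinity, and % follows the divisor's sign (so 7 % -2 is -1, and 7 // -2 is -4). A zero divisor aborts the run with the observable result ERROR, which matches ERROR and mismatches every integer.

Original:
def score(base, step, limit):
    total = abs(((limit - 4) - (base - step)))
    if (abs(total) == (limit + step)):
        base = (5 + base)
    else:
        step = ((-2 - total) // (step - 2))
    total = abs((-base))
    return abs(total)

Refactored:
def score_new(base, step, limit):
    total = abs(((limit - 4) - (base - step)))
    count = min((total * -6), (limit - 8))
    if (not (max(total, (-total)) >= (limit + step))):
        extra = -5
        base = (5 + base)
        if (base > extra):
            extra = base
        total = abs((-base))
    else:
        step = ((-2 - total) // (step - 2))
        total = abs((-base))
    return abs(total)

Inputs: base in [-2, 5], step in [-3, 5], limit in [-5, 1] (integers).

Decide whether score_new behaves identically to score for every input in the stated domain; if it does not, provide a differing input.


Input base=-2, step=0, limit=1: 3 from score versus 2 from score_new.
verdict: not equivalent; witness: base=-2, step=0, limit=1


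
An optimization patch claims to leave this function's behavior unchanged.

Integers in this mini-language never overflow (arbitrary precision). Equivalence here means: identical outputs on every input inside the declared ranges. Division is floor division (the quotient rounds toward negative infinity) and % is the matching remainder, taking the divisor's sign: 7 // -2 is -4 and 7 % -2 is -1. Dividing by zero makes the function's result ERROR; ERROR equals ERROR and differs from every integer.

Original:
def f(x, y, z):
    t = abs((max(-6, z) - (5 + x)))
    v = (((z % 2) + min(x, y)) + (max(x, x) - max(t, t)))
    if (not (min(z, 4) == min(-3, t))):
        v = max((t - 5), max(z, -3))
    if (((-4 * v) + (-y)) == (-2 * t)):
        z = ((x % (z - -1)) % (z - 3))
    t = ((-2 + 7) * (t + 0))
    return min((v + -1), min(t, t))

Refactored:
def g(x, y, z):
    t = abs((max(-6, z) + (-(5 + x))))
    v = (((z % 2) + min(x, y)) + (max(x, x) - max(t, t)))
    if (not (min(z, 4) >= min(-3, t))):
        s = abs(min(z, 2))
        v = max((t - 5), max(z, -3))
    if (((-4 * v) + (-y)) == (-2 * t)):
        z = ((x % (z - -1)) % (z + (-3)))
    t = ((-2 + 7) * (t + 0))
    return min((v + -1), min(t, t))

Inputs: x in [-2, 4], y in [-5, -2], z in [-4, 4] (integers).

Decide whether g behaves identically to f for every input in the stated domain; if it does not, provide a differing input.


x=-2, y=-5, z=-2 yields -1 from f but -13 from g.
verdict: not equivalent; witness: x=-2, y=-5, z=-2


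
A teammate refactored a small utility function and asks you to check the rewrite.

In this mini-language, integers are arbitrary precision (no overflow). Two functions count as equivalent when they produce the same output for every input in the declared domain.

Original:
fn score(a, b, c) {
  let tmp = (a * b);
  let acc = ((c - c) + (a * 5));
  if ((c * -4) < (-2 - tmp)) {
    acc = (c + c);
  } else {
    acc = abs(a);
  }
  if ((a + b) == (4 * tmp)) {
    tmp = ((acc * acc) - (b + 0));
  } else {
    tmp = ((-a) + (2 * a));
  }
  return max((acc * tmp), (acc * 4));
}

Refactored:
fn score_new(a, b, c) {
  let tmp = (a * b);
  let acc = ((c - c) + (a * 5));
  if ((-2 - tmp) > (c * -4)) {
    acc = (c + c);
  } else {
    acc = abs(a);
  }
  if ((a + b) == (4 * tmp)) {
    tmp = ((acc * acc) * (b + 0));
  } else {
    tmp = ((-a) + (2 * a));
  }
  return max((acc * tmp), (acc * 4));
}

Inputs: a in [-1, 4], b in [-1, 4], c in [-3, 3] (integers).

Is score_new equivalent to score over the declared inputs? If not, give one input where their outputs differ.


There is a counterexample at a=0, b=0, c=2: 64 on one side, 16 on the other.
score: tmp=0, then acc=0, then ((c * -4) < (-2 - tmp)) is true, then acc=4, then ((a + b) == (4 * tmp)) is true, then tmp=16, then returns 64
score_new: tmp=0, then acc=0, then ((-2 - tmp) > (c * -4)) is true, then acc=4, then ((a + b) == (4 * tmp)) is true, then tmp=0, then returns 16
verdict: not equivalent; witness: a=0, b=0, c=2


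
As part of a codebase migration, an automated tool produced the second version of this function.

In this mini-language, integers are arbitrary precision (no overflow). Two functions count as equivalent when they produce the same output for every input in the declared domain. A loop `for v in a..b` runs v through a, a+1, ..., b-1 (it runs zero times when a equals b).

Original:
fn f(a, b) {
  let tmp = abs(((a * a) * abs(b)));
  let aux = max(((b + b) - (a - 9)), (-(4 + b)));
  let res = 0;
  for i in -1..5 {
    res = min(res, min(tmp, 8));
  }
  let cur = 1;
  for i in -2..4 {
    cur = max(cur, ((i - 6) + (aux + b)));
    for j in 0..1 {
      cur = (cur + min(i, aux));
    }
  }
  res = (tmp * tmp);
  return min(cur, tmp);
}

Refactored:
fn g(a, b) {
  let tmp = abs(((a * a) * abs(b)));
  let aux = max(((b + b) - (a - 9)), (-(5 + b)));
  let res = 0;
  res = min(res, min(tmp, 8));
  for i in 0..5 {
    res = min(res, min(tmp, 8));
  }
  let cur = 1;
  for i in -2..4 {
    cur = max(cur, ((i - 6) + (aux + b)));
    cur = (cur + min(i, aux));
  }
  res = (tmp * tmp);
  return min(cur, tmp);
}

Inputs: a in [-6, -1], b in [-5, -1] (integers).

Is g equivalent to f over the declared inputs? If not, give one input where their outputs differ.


Consider the input a=-1, b=-5.
f: tmp becomes 5; next aux becomes 1; next res becomes 0; next at i=-1:; next res becomes 0; next at i=0:; next res becomes 0; next at i=1:; next res becomes 0; next at i=2:; next res becomes 0; next at i=3:; next res becomes 0; next at i=4:; next res becomes 0; next cur becomes 1; next at i=-2:; next cur becomes 1; next at j=0:; next cur becomes -1; next at i=-1:; next cur becomes -1; next at j=0:; next cur becomes -2; next at i=0:; next cur becomes -2; next at j=0:; next cur becomes -2; next at i=1:; next cur becomes -2; next at j=0:; next cur becomes -1; next at i=2:; next cur becomes -1; next at j=0:; next cur becomes 0; next at i=3:; next cur becomes 0; next at j=0:; next cur becomes 1; next res becomes 25; next final value 1
g: tmp becomes 5; next aux becomes 0; next res becomes 0; next res becomes 0; next at i=0:; next res becomes 0; next at i=1:; next res becomes 0; next at i=2:; next res becomes 0; next at i=3:; next res becomes 0; next at i=4:; next res becomes 0; next cur becomes 1; next at i=-2:; next cur becomes 1; next cur becomes -1; next at i=-1:; next cur becomes -1; next cur becomes -2; next at i=0:; next cur becomes -2; next cur becomes -2; next at i=1:; next cur becomes -2; next cur becomes -2; next at i=2:; next cur becomes -2; next cur becomes -2; next at i=3:; next cur becomes -2; next cur becomes -2; next res becomes 25; next final value -2
1 != -2, so the rewrite changes behavior.
verdict: not equivalent; witness: a=-1, b=-5


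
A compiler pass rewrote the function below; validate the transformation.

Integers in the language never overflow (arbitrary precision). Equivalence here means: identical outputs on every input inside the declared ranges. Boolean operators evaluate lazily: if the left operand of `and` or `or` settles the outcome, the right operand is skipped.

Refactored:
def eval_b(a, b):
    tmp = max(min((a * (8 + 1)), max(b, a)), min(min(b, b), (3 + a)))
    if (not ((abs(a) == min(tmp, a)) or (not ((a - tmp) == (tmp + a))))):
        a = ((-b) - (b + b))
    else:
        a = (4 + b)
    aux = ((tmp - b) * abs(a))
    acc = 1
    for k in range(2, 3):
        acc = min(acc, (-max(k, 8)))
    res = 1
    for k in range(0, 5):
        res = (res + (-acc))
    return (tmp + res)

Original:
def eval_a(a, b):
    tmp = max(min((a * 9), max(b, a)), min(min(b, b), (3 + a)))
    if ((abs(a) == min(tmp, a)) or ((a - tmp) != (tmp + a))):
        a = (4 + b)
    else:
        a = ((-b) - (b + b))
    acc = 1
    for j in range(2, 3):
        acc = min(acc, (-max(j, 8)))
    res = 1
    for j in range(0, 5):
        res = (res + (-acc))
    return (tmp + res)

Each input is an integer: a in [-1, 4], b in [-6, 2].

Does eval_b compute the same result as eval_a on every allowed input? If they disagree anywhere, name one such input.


The two are interchangeable: boolean connective usage differs; and local variable names differ; and statement counts differ; and arithmetic usage differs; and constant usage differs; and min/max/abs usage differs; and comparison usage differs, and every declared input agrees.
As a probe, take a=4, b=-2: eval_a runs tmp := 4 | ((abs(a) == min(tmp, a)) or ((a - tmp) != (tmp + a))): true | a := 2 | acc := 1 | iter j=2: | acc := -8 | res := 1 | iter j=0: | res := 9 | iter j=1: | res := 17 | iter j=2: | res := 25 | iter j=3: | res := 33 | iter j=4: | res := 41 | result 45; eval_b runs tmp := 4 | (not ((abs(a) == min(tmp, a)) or (not ((a - tmp) == (tmp + a))))): false | a := 2 | aux := 12 | acc := 1 | iter k=2: | acc := -8 | res := 1 | iter k=0: | res := 9 | iter k=1: | res := 17 | iter k=2: | res := 25 | iter k=3: | res := 33 | iter k=4: | res := 41 | result 45; both end at 45.
Sweeping the whole domain (54 inputs) finds no disagreement.
verdict: equivalent


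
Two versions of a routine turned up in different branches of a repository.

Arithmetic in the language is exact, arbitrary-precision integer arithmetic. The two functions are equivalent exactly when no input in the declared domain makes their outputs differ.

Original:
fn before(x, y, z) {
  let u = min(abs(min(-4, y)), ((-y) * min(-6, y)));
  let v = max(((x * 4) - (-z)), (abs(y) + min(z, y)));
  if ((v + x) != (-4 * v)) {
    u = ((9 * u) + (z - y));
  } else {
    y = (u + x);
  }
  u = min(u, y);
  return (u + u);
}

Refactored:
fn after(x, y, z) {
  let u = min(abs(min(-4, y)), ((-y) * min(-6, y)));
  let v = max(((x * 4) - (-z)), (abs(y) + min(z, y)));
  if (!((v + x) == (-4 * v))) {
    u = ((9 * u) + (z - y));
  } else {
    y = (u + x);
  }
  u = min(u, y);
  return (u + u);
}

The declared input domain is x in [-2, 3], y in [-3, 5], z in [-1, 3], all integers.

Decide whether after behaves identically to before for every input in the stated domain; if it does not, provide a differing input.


Reading the diff, among the changes: comparison usage differs; and boolean connective usage differs.
As a probe, take x=1, y=-3, z=2: before runs u=-18, then v=6, then ((v + x) != (-4 * v)) is true, then u=-157, then u=-157, then returns -314; after runs u=-18, then v=6, then (!((v + x) == (-4 * v))) is true, then u=-157, then u=-157, then returns -314; both end at -314.
Sweeping the whole domain (270 inputs) finds no disagreement.
verdict: equivalent


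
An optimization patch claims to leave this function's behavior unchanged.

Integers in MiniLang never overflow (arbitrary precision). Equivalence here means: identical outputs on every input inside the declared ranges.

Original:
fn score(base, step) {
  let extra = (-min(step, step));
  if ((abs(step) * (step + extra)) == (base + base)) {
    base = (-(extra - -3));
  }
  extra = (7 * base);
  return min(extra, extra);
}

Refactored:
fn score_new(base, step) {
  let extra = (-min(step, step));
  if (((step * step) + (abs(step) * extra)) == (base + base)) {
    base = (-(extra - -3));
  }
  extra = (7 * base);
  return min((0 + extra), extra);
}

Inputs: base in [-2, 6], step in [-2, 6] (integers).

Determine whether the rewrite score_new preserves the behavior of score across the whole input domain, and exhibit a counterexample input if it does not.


Not equivalent: base=0, step=-2 separates them (-35 vs 0).
score: extra = 2; ((abs(step) * (step + extra)) == (base + base)) -> true; base = -5; extra = -35; return -35
score_new: extra = 2; (((step * step) + (abs(step) * extra)) == (base + base)) -> false; extra = 0; return 0
verdict: not equivalent; witness: base=0, step=-2


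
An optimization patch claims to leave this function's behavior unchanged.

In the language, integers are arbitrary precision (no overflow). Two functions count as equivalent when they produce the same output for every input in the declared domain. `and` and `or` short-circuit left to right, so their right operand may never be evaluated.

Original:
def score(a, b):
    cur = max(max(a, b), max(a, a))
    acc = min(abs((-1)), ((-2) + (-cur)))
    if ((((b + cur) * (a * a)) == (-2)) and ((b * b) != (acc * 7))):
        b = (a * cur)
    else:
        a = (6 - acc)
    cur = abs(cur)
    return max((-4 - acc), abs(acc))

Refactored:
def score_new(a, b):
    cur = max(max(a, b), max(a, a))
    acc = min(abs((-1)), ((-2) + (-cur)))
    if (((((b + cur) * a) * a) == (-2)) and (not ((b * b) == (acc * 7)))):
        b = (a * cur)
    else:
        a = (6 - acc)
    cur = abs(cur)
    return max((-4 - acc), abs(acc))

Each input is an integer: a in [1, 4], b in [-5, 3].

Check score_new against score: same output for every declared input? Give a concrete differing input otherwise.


This is a faithful refactor — comparison usage differs; also boolean connective usage differs, but the computed results match everywhere.
Spot check at a=3, b=1 — score: cur=3, then acc=-5, then ((((b + cur) * (a * a)) == (-2)) and ((b * b) != (acc * 7))) is false, then a=11, then cur=3, then returns 5. score_new: cur=3, then acc=-5, then (((((b + cur) * a) * a) == (-2)) and (not ((b * b) == (acc * 7)))) is false, then a=11, then cur=3, then returns 5. Both give 5.
Every one of the 36 inputs gives matching results.
verdict: equivalent


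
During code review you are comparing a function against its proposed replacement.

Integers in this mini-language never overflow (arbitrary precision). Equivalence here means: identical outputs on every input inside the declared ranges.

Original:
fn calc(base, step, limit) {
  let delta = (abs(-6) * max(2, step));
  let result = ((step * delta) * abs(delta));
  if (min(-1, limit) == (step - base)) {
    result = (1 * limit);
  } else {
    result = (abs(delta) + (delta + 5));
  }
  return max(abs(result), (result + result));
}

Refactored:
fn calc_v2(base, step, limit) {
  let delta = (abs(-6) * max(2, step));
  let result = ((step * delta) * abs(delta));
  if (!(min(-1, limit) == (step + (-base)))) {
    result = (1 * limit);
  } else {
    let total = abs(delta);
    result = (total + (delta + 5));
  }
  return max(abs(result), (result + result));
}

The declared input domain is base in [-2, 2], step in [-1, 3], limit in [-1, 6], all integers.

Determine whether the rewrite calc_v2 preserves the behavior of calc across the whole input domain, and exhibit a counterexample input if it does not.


At base=-2, step=-1, limit=-1: calc gives 58, calc_v2 gives 1.
verdict: not equivalent; witness: base=-2, step=-1, limit=-1


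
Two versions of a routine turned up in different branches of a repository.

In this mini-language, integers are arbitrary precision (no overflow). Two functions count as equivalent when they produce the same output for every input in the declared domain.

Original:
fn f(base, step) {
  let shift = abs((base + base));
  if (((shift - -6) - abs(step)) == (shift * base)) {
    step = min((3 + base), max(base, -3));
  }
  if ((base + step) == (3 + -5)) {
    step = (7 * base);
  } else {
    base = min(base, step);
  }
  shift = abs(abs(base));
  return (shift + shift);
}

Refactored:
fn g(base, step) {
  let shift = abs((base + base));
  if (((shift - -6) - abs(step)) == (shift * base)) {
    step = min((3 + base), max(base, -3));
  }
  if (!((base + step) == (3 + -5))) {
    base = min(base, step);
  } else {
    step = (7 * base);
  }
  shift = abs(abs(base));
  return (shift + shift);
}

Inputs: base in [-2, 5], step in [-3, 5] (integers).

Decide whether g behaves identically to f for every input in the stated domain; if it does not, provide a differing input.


Side by side, the visible changes include: boolean connective usage differs.
Spot check at base=4, step=3 — f: shift becomes 8; next (((shift - -6) - abs(step)) == (shift * base)) evaluates to false; next ((base + step) == (3 + -5)) evaluates to false; next base becomes 3; next shift becomes 3; next final value 6. g: shift becomes 8; next (((shift - -6) - abs(step)) == (shift * base)) evaluates to false; next (!((base + step) == (3 + -5))) evaluates to true; next base becomes 3; next shift becomes 3; next final value 6. Both give 6.
An exhaustive pass over the 72 declared inputs shows identical outputs.
verdict: equivalent


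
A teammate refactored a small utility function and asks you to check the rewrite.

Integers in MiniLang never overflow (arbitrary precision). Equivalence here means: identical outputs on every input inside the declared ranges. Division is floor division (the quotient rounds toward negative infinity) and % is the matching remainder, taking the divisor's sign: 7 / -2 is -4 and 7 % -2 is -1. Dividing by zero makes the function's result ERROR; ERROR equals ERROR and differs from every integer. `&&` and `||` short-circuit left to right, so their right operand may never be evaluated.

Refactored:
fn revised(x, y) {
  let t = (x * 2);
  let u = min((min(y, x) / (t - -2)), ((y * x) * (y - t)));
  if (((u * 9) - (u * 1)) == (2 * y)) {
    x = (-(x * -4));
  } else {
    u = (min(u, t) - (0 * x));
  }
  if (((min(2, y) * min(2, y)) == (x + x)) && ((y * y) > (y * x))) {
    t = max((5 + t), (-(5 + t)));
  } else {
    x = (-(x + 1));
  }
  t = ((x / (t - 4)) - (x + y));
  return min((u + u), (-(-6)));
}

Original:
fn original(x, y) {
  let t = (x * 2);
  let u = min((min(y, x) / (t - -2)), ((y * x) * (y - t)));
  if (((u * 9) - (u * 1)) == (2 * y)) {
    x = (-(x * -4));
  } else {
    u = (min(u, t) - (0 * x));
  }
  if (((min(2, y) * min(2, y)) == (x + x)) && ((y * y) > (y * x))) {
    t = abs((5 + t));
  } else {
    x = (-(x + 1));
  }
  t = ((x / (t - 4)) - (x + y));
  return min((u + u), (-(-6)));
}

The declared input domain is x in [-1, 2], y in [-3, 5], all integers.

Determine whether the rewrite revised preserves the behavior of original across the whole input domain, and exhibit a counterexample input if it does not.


Behavior is preserved: although min/max/abs usage differs; constant usage differs; arithmetic usage differs, the outputs never diverge.
Tracing x=0, y=-1: original: t := 0 | u := -1 | (((u * 9) - (u * 1)) == (2 * y)): false | u := -1 | (((min(2, y) * min(2, y)) == (x + x)) && ((y * y) > (y * x))): false | x := -1 | t := 2 | result -2 | revised: t := 0 | u := -1 | (((u * 9) - (u * 1)) == (2 * y)): false | u := -1 | (((min(2, y) * min(2, y)) == (x + x)) && ((y * y) > (y * x))): false | x := -1 | t := 2 | result -2 — matching result -2.
Every one of the 36 inputs gives matching results.
verdict: equivalent
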